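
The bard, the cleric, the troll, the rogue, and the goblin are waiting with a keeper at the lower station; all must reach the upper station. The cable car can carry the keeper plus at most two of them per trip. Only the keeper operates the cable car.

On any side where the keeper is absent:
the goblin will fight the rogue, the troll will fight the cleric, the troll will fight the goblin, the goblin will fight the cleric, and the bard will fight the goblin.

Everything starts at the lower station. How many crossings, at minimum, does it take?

7

Counting alone: the keeper can take at most 2 across per trip to the upper station, so moving all 5 needs at least 3 loaded trips out, with a return between consecutive ones — at least 5 crossings.
The safety rule pushes this higher. Following every safe sequence of crossings, the most of the 5 that can be at the upper station as the cable car arrives there on crossing 5 is 4 — never all 5.
So no plan with fewer than 7 crossings exists, and this one achieves 7:
1. Keeper goes to the upper station with the cleric and the goblin.  [the lower station: the bard, the rogue, the troll | the upper station: the cleric, the goblin]
2. Keeper goes back to the lower station with the cleric.  [the lower station: the bard, the cleric, the rogue, the troll | the upper station: the goblin]
3. Keeper goes to the upper station with the bard and the cleric.  [the lower station: the rogue, the troll | the upper station: the bard, the cleric, the goblin]
4. Keeper goes back to the lower station with the goblin.  [the lower station: the goblin, the rogue, the troll | the upper station: the bard, the cleric]
5. Keeper goes to the upper station with the rogue and the troll.  [the lower station: the goblin | the upper station: the bard, the cleric, the rogue, the troll]
6. Keeper goes back to the lower station with the cleric.  [the lower station: the cleric, the goblin | the upper station: the bard, the rogue, the troll]
7. Keeper goes to the upper station with the cleric and the goblin.  [the lower station: — | the upper station: the bard, the cleric, the goblin, the rogue, the troll]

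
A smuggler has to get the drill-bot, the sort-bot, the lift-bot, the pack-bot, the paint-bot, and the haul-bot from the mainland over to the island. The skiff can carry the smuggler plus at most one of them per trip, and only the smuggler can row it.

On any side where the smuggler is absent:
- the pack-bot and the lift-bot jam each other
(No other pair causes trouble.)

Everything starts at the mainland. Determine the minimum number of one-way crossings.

11

Counting alone: the smuggler can take at most 1 across per trip to the island, so moving all 6 needs at least 6 loaded trips out, with a return between consecutive ones — at least 11 crossings.
The plan below uses exactly 11 crossings, so it is optimal:
1. Smuggler goes to the island with the lift-bot.  [the mainland: the drill-bot, the haul-bot, the pack-bot, the paint-bot, the sort-bot | the island: the lift-bot]
2. Smuggler goes back to the mainland alone.  [the mainland: the drill-bot, the haul-bot, the pack-bot, the paint-bot, the sort-bot | the island: the lift-bot]
3. Smuggler goes to the island with the drill-bot.  [the mainland: the haul-bot, the pack-bot, the paint-bot, the sort-bot | the island: the drill-bot, the lift-bot]
4. Smuggler goes back to the mainland alone.  [the mainland: the haul-bot, the pack-bot, the paint-bot, the sort-bot | the island: the drill-bot, the lift-bot]
5. Smuggler goes to the island with the sort-bot.  [the mainland: the haul-bot, the pack-bot, the paint-bot | the island: the drill-bot, the lift-bot, the sort-bot]
6. Smuggler goes back to the mainland alone.  [the mainland: the haul-bot, the pack-bot, the paint-bot | the island: the drill-bot, the lift-bot, the sort-bot]
7. Smuggler goes to the island with the paint-bot.  [the mainland: the haul-bot, the pack-bot | the island: the drill-bot, the lift-bot, the paint-bot, the sort-bot]
8. Smuggler goes back to the mainland alone.  [the mainland: the haul-bot, the pack-bot | the island: the drill-bot, the lift-bot, the paint-bot, the sort-bot]
9. Smuggler goes to the island with the haul-bot.  [the mainland: the pack-bot | the island: the drill-bot, the haul-bot, the lift-bot, the paint-bot, the sort-bot]
10. Smuggler goes back to the mainland alone.  [the mainland: the pack-bot | the island: the drill-bot, the haul-bot, the lift-bot, the paint-bot, the sort-bot]
11. Smuggler goes to the island with the pack-bot.  [the mainland: — | the island: the drill-bot, the haul-bot, the lift-bot, the pack-bot, the paint-bot, the sort-bot]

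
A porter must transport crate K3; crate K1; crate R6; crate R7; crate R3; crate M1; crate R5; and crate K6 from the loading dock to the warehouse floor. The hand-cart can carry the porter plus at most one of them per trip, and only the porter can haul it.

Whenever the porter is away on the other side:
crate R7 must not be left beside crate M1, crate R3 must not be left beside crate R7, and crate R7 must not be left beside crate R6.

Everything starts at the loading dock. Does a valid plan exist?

No

Following every safe sequence of crossings from the start, the most of the 8 that can be at the warehouse floor as the hand-cart arrives there on crossings 1, 3, 5, 7, 9, 11 is 1, 2, 3, 4, 5, 6 respectively; the best ever achieved is 6 of 8.
From crossing 13 on, no configuration arises that was not already reachable earlier: only 144 distinct safe configurations (who is on which side, and where the hand-cart is) can ever be reached, none of them has everyone across, and every continuation just revisits them. So no valid plan exists.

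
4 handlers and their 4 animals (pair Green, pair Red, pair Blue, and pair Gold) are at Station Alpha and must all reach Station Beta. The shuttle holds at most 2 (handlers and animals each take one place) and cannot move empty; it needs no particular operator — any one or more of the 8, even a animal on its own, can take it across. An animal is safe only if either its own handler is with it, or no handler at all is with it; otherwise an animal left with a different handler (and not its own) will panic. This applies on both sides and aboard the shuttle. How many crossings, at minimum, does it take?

Following every safe sequence of crossings from the start, the most of the 8 that can be at Station Beta as the shuttle arrives there on crossings 1, 3, 5 is 2, 3, 4 respectively; the best ever achieved is 4 of 8.
From crossing 7 on, no configuration arises that was not already reachable earlier: only 44 distinct safe configurations (who is on which side, and where the shuttle is) can ever be reached, none of them has everyone across, and every continuation just revisits them. So no valid plan exists.

impossible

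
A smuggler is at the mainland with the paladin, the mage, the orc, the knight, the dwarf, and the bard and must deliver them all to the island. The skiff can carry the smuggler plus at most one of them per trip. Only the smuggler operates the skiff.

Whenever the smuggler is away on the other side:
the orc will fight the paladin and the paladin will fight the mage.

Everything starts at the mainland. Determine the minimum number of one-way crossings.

13

Counting alone: the smuggler can take at most 1 across per trip to the island, so moving all 6 needs at least 6 loaded trips out, with a return between consecutive ones — at least 11 crossings.
The safety rule pushes this higher. Following every safe sequence of crossings, the most of the 6 that can be at the island as the skiff arrives there on crossing 11 is 5 — never all 6.
So no plan with fewer than 13 crossings exists, and this one achieves 13:
1. Smuggler goes to the island with the paladin.  [the mainland: the bard, the dwarf, the knight, the mage, the orc | the island: the paladin]
2. Smuggler goes back to the mainland alone.  [the mainland: the bard, the dwarf, the knight, the mage, the orc | the island: the paladin]
3. Smuggler goes to the island with the mage.  [the mainland: the bard, the dwarf, the knight, the orc | the island: the mage, the paladin]
4. Smuggler goes back to the mainland with the paladin.  [the mainland: the bard, the dwarf, the knight, the orc, the paladin | the island: the mage]
5. Smuggler goes to the island with the orc.  [the mainland: the bard, the dwarf, the knight, the paladin | the island: the mage, the orc]
6. Smuggler goes back to the mainland alone.  [the mainland: the bard, the dwarf, the knight, the paladin | the island: the mage, the orc]
7. Smuggler goes to the island with the knight.  [the mainland: the bard, the dwarf, the paladin | the island: the knight, the mage, the orc]
8. Smuggler goes back to the mainland alone.  [the mainland: the bard, the dwarf, the paladin | the island: the knight, the mage, the orc]
9. Smuggler goes to the island with the dwarf.  [the mainland: the bard, the paladin | the island: the dwarf, the knight, the mage, the orc]
10. Smuggler goes back to the mainland alone.  [the mainland: the bard, the paladin | the island: the dwarf, the knight, the mage, the orc]
11. Smuggler goes to the island with the bard.  [the mainland: the paladin | the island: the bard, the dwarf, the knight, the mage, the orc]
12. Smuggler goes back to the mainland alone.  [the mainland: the paladin | the island: the bard, the dwarf, the knight, the mage, the orc]
13. Smuggler goes to the island with the paladin.  [the mainland: — | the island: the bard, the dwarf, the knight, the mage, the orc, the paladin]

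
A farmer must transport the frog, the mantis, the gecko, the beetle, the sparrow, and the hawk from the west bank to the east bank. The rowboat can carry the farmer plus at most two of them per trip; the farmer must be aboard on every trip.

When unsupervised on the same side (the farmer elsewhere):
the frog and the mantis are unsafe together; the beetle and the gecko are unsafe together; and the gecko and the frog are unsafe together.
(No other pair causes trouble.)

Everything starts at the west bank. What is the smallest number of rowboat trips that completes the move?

5

Counting alone: the farmer can take at most 2 across per trip to the east bank, so moving all 6 needs at least 3 loaded trips out, with a return between consecutive ones — at least 5 crossings.
The plan below uses exactly 5 crossings, so it is optimal:
1. Farmer goes to the east bank with the beetle and the frog.
2. Farmer goes back to the west bank alone.
3. Farmer goes to the east bank with the hawk and the sparrow.
4. Farmer goes back to the west bank alone.
5. Farmer goes to the east bank with the gecko and the mantis.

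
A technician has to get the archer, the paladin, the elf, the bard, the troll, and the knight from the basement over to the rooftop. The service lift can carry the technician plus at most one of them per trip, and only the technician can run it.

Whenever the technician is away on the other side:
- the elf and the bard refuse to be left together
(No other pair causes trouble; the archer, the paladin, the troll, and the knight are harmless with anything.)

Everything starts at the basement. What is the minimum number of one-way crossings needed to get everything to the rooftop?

11

Counting alone: the technician can take at most 1 across per trip to the rooftop, so moving all 6 needs at least 6 loaded trips out, with a return between consecutive ones — at least 11 crossings.
The plan below uses exactly 11 crossings, so it is optimal:
1. Technician goes to the rooftop with the elf.  [the basement: the archer, the bard, the knight, the paladin, the troll | the rooftop: the elf]
2. Technician goes back to the basement alone.  [the basement: the archer, the bard, the knight, the paladin, the troll | the rooftop: the elf]
3. Technician goes to the rooftop with the archer.  [the basement: the bard, the knight, the paladin, the troll | the rooftop: the archer, the elf]
4. Technician goes back to the basement alone.  [the basement: the bard, the knight, the paladin, the troll | the rooftop: the archer, the elf]
5. Technician goes to the rooftop with the paladin.  [the basement: the bard, the knight, the troll | the rooftop: the archer, the elf, the paladin]
6. Technician goes back to the basement alone.  [the basement: the bard, the knight, the troll | the rooftop: the archer, the elf, the paladin]
7. Technician goes to the rooftop with the troll.  [the basement: the bard, the knight | the rooftop: the archer, the elf, the paladin, the troll]
8. Technician goes back to the basement alone.  [the basement: the bard, the knight | the rooftop: the archer, the elf, the paladin, the troll]
9. Technician goes to the rooftop with the knight.  [the basement: the bard | the rooftop: the archer, the elf, the knight, the paladin, the troll]
10. Technician goes back to the basement alone.  [the basement: the bard | the rooftop: the archer, the elf, the knight, the paladin, the troll]
11. Technician goes to the rooftop with the bard.  [the basement: — | the rooftop: the archer, the bard, the elf, the knight, the paladin, the troll]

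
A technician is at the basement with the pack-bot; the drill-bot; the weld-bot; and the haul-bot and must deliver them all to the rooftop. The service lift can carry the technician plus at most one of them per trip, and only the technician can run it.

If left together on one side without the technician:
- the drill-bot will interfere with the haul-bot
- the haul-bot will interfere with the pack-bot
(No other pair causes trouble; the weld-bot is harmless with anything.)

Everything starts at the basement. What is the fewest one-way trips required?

Counting alone: the technician can take at most 1 across per trip to the rooftop, so moving all 4 needs at least 4 loaded trips out, with a return between consecutive ones — at least 7 crossings.
The safety rule pushes this higher. Following every safe sequence of crossings, the most of the 4 that can be at the rooftop as the service lift arrives there on crossing 7 is 3 — never all 4.
So no plan with fewer than 9 crossings exists, and this one achieves 9:
1. Technician goes to the rooftop with the haul-bot.  [the basement: the drill-bot, the pack-bot, the weld-bot | the rooftop: the haul-bot]
2. Technician goes back to the basement alone.  [the basement: the drill-bot, the pack-bot, the weld-bot | the rooftop: the haul-bot]
3. Technician goes to the rooftop with the pack-bot.  [the basement: the drill-bot, the weld-bot | the rooftop: the haul-bot, the pack-bot]
4. Technician goes back to the basement with the haul-bot.  [the basement: the drill-bot, the haul-bot, the weld-bot | the rooftop: the pack-bot]
5. Technician goes to the rooftop with the drill-bot.  [the basement: the haul-bot, the weld-bot | the rooftop: the drill-bot, the pack-bot]
6. Technician goes back to the basement alone.  [the basement: the haul-bot, the weld-bot | the rooftop: the drill-bot, the pack-bot]
7. Technician goes to the rooftop with the weld-bot.  [the basement: the haul-bot | the rooftop: the drill-bot, the pack-bot, the weld-bot]
8. Technician goes back to the basement alone.  [the basement: the haul-bot | the rooftop: the drill-bot, the pack-bot, the weld-bot]
9. Technician goes to the rooftop with the haul-bot.  [the basement: — | the rooftop: the drill-bot, the haul-bot, the pack-bot, the weld-bot]

9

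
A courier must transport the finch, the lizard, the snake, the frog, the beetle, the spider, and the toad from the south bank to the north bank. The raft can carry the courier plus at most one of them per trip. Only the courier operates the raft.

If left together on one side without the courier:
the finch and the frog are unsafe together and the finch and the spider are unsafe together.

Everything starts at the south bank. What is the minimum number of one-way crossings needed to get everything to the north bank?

15

Counting alone: the courier can take at most 1 across per trip to the north bank, so moving all 7 needs at least 7 loaded trips out, with a return between consecutive ones — at least 13 crossings.
The safety rule pushes this higher. Following every safe sequence of crossings, the most of the 7 that can be at the north bank as the raft arrives there on crossing 13 is 6 — never all 7.
So no plan with fewer than 15 crossings exists, and this one achieves 15:
1. Courier goes to the north bank with the finch.
2. Courier goes back to the south bank alone.
3. Courier goes to the north bank with the lizard.
4. Courier goes back to the south bank alone.
5. Courier goes to the north bank with the snake.
6. Courier goes back to the south bank alone.
7. Courier goes to the north bank with the frog.
8. Courier goes back to the south bank with the finch.
9. Courier goes to the north bank with the spider.
10. Courier goes back to the south bank alone.
11. Courier goes to the north bank with the beetle.
12. Courier goes back to the south bank alone.
13. Courier goes to the north bank with the toad.
14. Courier goes back to the south bank alone.
15. Courier goes to the north bank with the finch.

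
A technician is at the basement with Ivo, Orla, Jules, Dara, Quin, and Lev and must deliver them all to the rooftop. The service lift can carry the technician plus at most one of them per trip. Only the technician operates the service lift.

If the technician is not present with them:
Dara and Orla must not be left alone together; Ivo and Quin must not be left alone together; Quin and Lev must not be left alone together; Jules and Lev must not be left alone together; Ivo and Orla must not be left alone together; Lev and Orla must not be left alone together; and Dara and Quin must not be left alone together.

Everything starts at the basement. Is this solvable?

Whatever the first load, the items left behind include a forbidden pair without the technician. No opening move is safe, so no plan exists.

No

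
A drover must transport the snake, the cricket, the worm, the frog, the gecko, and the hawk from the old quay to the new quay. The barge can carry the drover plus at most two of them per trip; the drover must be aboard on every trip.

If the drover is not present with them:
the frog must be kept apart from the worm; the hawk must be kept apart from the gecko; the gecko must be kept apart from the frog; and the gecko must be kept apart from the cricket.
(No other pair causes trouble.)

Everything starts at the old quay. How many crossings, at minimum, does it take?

7

Counting alone: the drover can take at most 2 across per trip to the new quay, so moving all 6 needs at least 3 loaded trips out, with a return between consecutive ones — at least 5 crossings.
The safety rule pushes this higher. Following every safe sequence of crossings, the most of the 6 that can be at the new quay as the barge arrives there on crossing 5 is 5 — never all 6.
So no plan with fewer than 7 crossings exists, and this one achieves 7:
1. Drover goes to the new quay with the gecko and the worm.
2. Drover goes back to the old quay alone.
3. Drover goes to the new quay with the snake.
4. Drover goes back to the old quay alone.
5. Drover goes to the new quay with the cricket and the hawk.
6. Drover goes back to the old quay with the gecko.
7. Drover goes to the new quay with the frog and the gecko.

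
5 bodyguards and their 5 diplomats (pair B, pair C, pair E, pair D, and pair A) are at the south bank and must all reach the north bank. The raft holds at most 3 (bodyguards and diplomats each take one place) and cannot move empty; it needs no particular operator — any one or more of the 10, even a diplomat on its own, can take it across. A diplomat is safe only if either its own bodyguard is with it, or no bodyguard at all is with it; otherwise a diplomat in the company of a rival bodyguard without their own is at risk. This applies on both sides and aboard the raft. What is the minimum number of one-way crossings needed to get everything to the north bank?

11

Counting alone: each trip to the north bank takes at most 3 across and each return brings at least 1 back, so after t trips out (and t−1 returns) at most 3t − (t−1) of the 10 are across; that first reaches 10 at t = 5, so at least 9 crossings are needed.
The safety rule pushes this higher. Following every safe sequence of crossings, the most of the 10 that can be at the north bank as the raft arrives there on crossing 9 is 9 — never all 10.
So no plan with fewer than 11 crossings exists, and this one achieves 11:
1. bodyguard B and diplomat B cross → the north bank.
2. bodyguard B crosses ← the south bank.
3. diplomat C, diplomat D, and diplomat E cross → the north bank.
4. diplomat B crosses ← the south bank.
5. bodyguard C, bodyguard D, and bodyguard E cross → the north bank.
6. bodyguard C and diplomat C cross ← the south bank.
7. bodyguard A, bodyguard B, and bodyguard C cross → the north bank.
8. diplomat E crosses ← the south bank.
9. diplomat B and diplomat C cross → the north bank.
10. diplomat B crosses ← the south bank.
11. diplomat A, diplomat B, and diplomat E cross → the north bank.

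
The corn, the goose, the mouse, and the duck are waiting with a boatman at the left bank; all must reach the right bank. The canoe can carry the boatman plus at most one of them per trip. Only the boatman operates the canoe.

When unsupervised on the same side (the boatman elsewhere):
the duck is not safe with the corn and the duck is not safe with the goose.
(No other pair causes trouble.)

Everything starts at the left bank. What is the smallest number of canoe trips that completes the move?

Counting alone: the boatman can take at most 1 across per trip to the right bank, so moving all 4 needs at least 4 loaded trips out, with a return between consecutive ones — at least 7 crossings.
The safety rule pushes this higher. Following every safe sequence of crossings, the most of the 4 that can be at the right bank as the canoe arrives there on crossing 7 is 3 — never all 4.
So no plan with fewer than 9 crossings exists, and this one achieves 9:
1. Boatman goes to the right bank with the duck.
2. Boatman goes back to the left bank alone.
3. Boatman goes to the right bank with the corn.
4. Boatman goes back to the left bank with the duck.
5. Boatman goes to the right bank with the goose.
6. Boatman goes back to the left bank alone.
7. Boatman goes to the right bank with the mouse.
8. Boatman goes back to the left bank alone.
9. Boatman goes to the right bank with the duck.

9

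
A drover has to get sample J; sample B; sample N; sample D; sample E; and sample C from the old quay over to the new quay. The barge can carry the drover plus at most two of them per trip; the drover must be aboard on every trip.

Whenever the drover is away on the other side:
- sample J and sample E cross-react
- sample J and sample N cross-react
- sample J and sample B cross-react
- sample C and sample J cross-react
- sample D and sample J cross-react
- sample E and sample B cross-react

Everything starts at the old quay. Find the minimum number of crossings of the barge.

Counting alone: the drover can take at most 2 across per trip to the new quay, so moving all 6 needs at least 3 loaded trips out, with a return between consecutive ones — at least 5 crossings.
The safety rule pushes this higher. Following every safe sequence of crossings, the most of the 6 that can be at the new quay as the barge arrives there on crossings 5, 7 is 4, 5 respectively — never all 6.
So no plan with fewer than 9 crossings exists, and this one achieves 9:
1. Drover goes to the new quay with sample B and sample J.  [the old quay: sample C, sample D, sample E, sample N | the new quay: sample B, sample J]
2. Drover goes back to the old quay with sample J.  [the old quay: sample C, sample D, sample E, sample J, sample N | the new quay: sample B]
3. Drover goes to the new quay with sample J and sample N.  [the old quay: sample C, sample D, sample E | the new quay: sample B, sample J, sample N]
4. Drover goes back to the old quay with sample J.  [the old quay: sample C, sample D, sample E, sample J | the new quay: sample B, sample N]
5. Drover goes to the new quay with sample D and sample J.  [the old quay: sample C, sample E | the new quay: sample B, sample D, sample J, sample N]
6. Drover goes back to the old quay with sample J.  [the old quay: sample C, sample E, sample J | the new quay: sample B, sample D, sample N]
7. Drover goes to the new quay with sample C and sample J.  [the old quay: sample E | the new quay: sample B, sample C, sample D, sample J, sample N]
8. Drover goes back to the old quay with sample J.  [the old quay: sample E, sample J | the new quay: sample B, sample C, sample D, sample N]
9. Drover goes to the new quay with sample E and sample J.  [the old quay: — | the new quay: sample B, sample C, sample D, sample E, sample J, sample N]

9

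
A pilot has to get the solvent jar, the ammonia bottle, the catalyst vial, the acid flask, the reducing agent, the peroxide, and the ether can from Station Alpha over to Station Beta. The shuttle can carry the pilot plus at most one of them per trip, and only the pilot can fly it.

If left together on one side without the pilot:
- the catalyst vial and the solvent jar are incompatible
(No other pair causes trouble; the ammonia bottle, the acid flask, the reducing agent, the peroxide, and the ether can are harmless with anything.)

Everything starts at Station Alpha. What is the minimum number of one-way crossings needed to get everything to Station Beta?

13

Counting alone: the pilot can take at most 1 across per trip to Station Beta, so moving all 7 needs at least 7 loaded trips out, with a return between consecutive ones — at least 13 crossings.
The plan below uses exactly 13 crossings, so it is optimal:
1. Pilot goes to Station Beta with the solvent jar.  [Station Alpha: the acid flask, the ammonia bottle, the catalyst vial, the ether can, the peroxide, the reducing agent | Station Beta: the solvent jar]
2. Pilot goes back to Station Alpha alone.  [Station Alpha: the acid flask, the ammonia bottle, the catalyst vial, the ether can, the peroxide, the reducing agent | Station Beta: the solvent jar]
3. Pilot goes to Station Beta with the ammonia bottle.  [Station Alpha: the acid flask, the catalyst vial, the ether can, the peroxide, the reducing agent | Station Beta: the ammonia bottle, the solvent jar]
4. Pilot goes back to Station Alpha alone.  [Station Alpha: the acid flask, the catalyst vial, the ether can, the peroxide, the reducing agent | Station Beta: the ammonia bottle, the solvent jar]
5. Pilot goes to Station Beta with the acid flask.  [Station Alpha: the catalyst vial, the ether can, the peroxide, the reducing agent | Station Beta: the acid flask, the ammonia bottle, the solvent jar]
6. Pilot goes back to Station Alpha alone.  [Station Alpha: the catalyst vial, the ether can, the peroxide, the reducing agent | Station Beta: the acid flask, the ammonia bottle, the solvent jar]
7. Pilot goes to Station Beta with the reducing agent.  [Station Alpha: the catalyst vial, the ether can, the peroxide | Station Beta: the acid flask, the ammonia bottle, the reducing agent, the solvent jar]
8. Pilot goes back to Station Alpha alone.  [Station Alpha: the catalyst vial, the ether can, the peroxide | Station Beta: the acid flask, the ammonia bottle, the reducing agent, the solvent jar]
9. Pilot goes to Station Beta with the peroxide.  [Station Alpha: the catalyst vial, the ether can | Station Beta: the acid flask, the ammonia bottle, the peroxide, the reducing agent, the solvent jar]
10. Pilot goes back to Station Alpha alone.  [Station Alpha: the catalyst vial, the ether can | Station Beta: the acid flask, the ammonia bottle, the peroxide, the reducing agent, the solvent jar]
11. Pilot goes to Station Beta with the ether can.  [Station Alpha: the catalyst vial | Station Beta: the acid flask, the ammonia bottle, the ether can, the peroxide, the reducing agent, the solvent jar]
12. Pilot goes back to Station Alpha alone.  [Station Alpha: the catalyst vial | Station Beta: the acid flask, the ammonia bottle, the ether can, the peroxide, the reducing agent, the solvent jar]
13. Pilot goes to Station Beta with the catalyst vial.  [Station Alpha: — | Station Beta: the acid flask, the ammonia bottle, the catalyst vial, the ether can, the peroxide, the reducing agent, the solvent jar]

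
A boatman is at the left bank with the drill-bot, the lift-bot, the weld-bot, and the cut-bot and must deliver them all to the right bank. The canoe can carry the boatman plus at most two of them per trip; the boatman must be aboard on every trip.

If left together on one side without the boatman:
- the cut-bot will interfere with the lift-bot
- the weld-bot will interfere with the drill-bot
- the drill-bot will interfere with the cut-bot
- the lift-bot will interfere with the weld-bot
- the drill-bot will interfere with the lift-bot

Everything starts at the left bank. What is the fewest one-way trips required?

Counting alone: the boatman can take at most 2 across per trip to the right bank, so moving all 4 needs at least 2 loaded trips out, with a return between consecutive ones — at least 3 crossings.
The safety rule pushes this higher. Following every safe sequence of crossings, the most of the 4 that can be at the right bank as the canoe arrives there on crossing 3 is 3 — never all 4.
So no plan with fewer than 5 crossings exists, and this one achieves 5:
1. Boatman goes to the right bank with the drill-bot and the lift-bot.  [the left bank: the cut-bot, the weld-bot | the right bank: the drill-bot, the lift-bot]
2. Boatman goes back to the left bank with the drill-bot.  [the left bank: the cut-bot, the drill-bot, the weld-bot | the right bank: the lift-bot]
3. Boatman goes to the right bank with the cut-bot and the weld-bot.  [the left bank: the drill-bot | the right bank: the cut-bot, the lift-bot, the weld-bot]
4. Boatman goes back to the left bank with the lift-bot.  [the left bank: the drill-bot, the lift-bot | the right bank: the cut-bot, the weld-bot]
5. Boatman goes to the right bank with the drill-bot and the lift-bot.  [the left bank: — | the right bank: the cut-bot, the drill-bot, the lift-bot, the weld-bot]

5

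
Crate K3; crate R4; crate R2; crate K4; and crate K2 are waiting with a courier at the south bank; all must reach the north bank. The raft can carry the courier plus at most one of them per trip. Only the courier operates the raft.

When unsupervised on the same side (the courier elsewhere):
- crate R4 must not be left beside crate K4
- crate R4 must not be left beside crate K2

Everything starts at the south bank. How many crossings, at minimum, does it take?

11

Counting alone: the courier can take at most 1 across per trip to the north bank, so moving all 5 needs at least 5 loaded trips out, with a return between consecutive ones — at least 9 crossings.
The safety rule pushes this higher. Following every safe sequence of crossings, the most of the 5 that can be at the north bank as the raft arrives there on crossing 9 is 4 — never all 5.
So no plan with fewer than 11 crossings exists, and this one achieves 11:
1. Courier goes to the north bank with crate R4.  [the south bank: crate K2, crate K3, crate K4, crate R2 | the north bank: crate R4]
2. Courier goes back to the south bank alone.  [the south bank: crate K2, crate K3, crate K4, crate R2 | the north bank: crate R4]
3. Courier goes to the north bank with crate K3.  [the south bank: crate K2, crate K4, crate R2 | the north bank: crate K3, crate R4]
4. Courier goes back to the south bank alone.  [the south bank: crate K2, crate K4, crate R2 | the north bank: crate K3, crate R4]
5. Courier goes to the north bank with crate R2.  [the south bank: crate K2, crate K4 | the north bank: crate K3, crate R2, crate R4]
6. Courier goes back to the south bank alone.  [the south bank: crate K2, crate K4 | the north bank: crate K3, crate R2, crate R4]
7. Courier goes to the north bank with crate K4.  [the south bank: crate K2 | the north bank: crate K3, crate K4, crate R2, crate R4]
8. Courier goes back to the south bank with crate R4.  [the south bank: crate K2, crate R4 | the north bank: crate K3, crate K4, crate R2]
9. Courier goes to the north bank with crate K2.  [the south bank: crate R4 | the north bank: crate K2, crate K3, crate K4, crate R2]
10. Courier goes back to the south bank alone.  [the south bank: crate R4 | the north bank: crate K2, crate K3, crate K4, crate R2]
11. Courier goes to the north bank with crate R4.  [the south bank: — | the north bank: crate K2, crate K3, crate K4, crate R2, crate R4]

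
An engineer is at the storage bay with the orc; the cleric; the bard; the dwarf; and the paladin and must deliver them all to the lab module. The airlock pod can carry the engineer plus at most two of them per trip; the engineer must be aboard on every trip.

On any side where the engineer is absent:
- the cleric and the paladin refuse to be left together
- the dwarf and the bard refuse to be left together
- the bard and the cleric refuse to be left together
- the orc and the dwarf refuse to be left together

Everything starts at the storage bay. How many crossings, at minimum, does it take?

7

Counting alone: the engineer can take at most 2 across per trip to the lab module, so moving all 5 needs at least 3 loaded trips out, with a return between consecutive ones — at least 5 crossings.
The safety rule pushes this higher. Following every safe sequence of crossings, the most of the 5 that can be at the lab module as the airlock pod arrives there on crossing 5 is 4 — never all 5.
So no plan with fewer than 7 crossings exists, and this one achieves 7:
1. Engineer goes to the lab module with the cleric and the dwarf.  [the storage bay: the bard, the orc, the paladin | the lab module: the cleric, the dwarf]
2. Engineer goes back to the storage bay alone.  [the storage bay: the bard, the orc, the paladin | the lab module: the cleric, the dwarf]
3. Engineer goes to the lab module with the orc.  [the storage bay: the bard, the paladin | the lab module: the cleric, the dwarf, the orc]
4. Engineer goes back to the storage bay with the dwarf.  [the storage bay: the bard, the dwarf, the paladin | the lab module: the cleric, the orc]
5. Engineer goes to the lab module with the bard and the paladin.  [the storage bay: the dwarf | the lab module: the bard, the cleric, the orc, the paladin]
6. Engineer goes back to the storage bay with the cleric.  [the storage bay: the cleric, the dwarf | the lab module: the bard, the orc, the paladin]
7. Engineer goes to the lab module with the cleric and the dwarf.  [the storage bay: — | the lab module: the bard, the cleric, the dwarf, the orc, the paladin]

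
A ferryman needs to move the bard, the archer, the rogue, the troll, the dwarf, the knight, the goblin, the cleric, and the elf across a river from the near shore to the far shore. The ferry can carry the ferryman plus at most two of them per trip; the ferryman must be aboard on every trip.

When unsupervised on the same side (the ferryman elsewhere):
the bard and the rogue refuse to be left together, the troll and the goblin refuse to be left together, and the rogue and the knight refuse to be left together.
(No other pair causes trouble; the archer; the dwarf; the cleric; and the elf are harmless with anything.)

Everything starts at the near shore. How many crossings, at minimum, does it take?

9

Counting alone: the ferryman can take at most 2 across per trip to the far shore, so moving all 9 needs at least 5 loaded trips out, with a return between consecutive ones — at least 9 crossings.
The plan below uses exactly 9 crossings, so it is optimal:
1. Ferryman goes to the far shore with the rogue and the troll.  [the near shore: the archer, the bard, the cleric, the dwarf, the elf, the goblin, the knight | the far shore: the rogue, the troll]
2. Ferryman goes back to the near shore alone.  [the near shore: the archer, the bard, the cleric, the dwarf, the elf, the goblin, the knight | the far shore: the rogue, the troll]
3. Ferryman goes to the far shore with the archer and the bard.  [the near shore: the cleric, the dwarf, the elf, the goblin, the knight | the far shore: the archer, the bard, the rogue, the troll]
4. Ferryman goes back to the near shore with the rogue.  [the near shore: the cleric, the dwarf, the elf, the goblin, the knight, the rogue | the far shore: the archer, the bard, the troll]
5. Ferryman goes to the far shore with the dwarf and the knight.  [the near shore: the cleric, the elf, the goblin, the rogue | the far shore: the archer, the bard, the dwarf, the knight, the troll]
6. Ferryman goes back to the near shore alone.  [the near shore: the cleric, the elf, the goblin, the rogue | the far shore: the archer, the bard, the dwarf, the knight, the troll]
7. Ferryman goes to the far shore with the cleric and the elf.  [the near shore: the goblin, the rogue | the far shore: the archer, the bard, the cleric, the dwarf, the elf, the knight, the troll]
8. Ferryman goes back to the near shore alone.  [the near shore: the goblin, the rogue | the far shore: the archer, the bard, the cleric, the dwarf, the elf, the knight, the troll]
9. Ferryman goes to the far shore with the goblin and the rogue.  [the near shore: — | the far shore: the archer, the bard, the cleric, the dwarf, the elf, the goblin, the knight, the rogue, the troll]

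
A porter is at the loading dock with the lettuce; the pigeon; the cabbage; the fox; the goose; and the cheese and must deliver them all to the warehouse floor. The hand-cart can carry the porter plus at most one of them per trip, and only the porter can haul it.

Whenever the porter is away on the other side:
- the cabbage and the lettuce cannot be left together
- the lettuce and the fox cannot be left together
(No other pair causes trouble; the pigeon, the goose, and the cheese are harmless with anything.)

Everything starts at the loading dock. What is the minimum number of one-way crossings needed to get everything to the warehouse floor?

Counting alone: the porter can take at most 1 across per trip to the warehouse floor, so moving all 6 needs at least 6 loaded trips out, with a return between consecutive ones — at least 11 crossings.
The safety rule pushes this higher. Following every safe sequence of crossings, the most of the 6 that can be at the warehouse floor as the hand-cart arrives there on crossing 11 is 5 — never all 6.
So no plan with fewer than 13 crossings exists, and this one achieves 13:
1. Porter goes to the warehouse floor with the lettuce.  [the loading dock: the cabbage, the cheese, the fox, the goose, the pigeon | the warehouse floor: the lettuce]
2. Porter goes back to the loading dock alone.  [the loading dock: the cabbage, the cheese, the fox, the goose, the pigeon | the warehouse floor: the lettuce]
3. Porter goes to the warehouse floor with the pigeon.  [the loading dock: the cabbage, the cheese, the fox, the goose | the warehouse floor: the lettuce, the pigeon]
4. Porter goes back to the loading dock alone.  [the loading dock: the cabbage, the cheese, the fox, the goose | the warehouse floor: the lettuce, the pigeon]
5. Porter goes to the warehouse floor with the cabbage.  [the loading dock: the cheese, the fox, the goose | the warehouse floor: the cabbage, the lettuce, the pigeon]
6. Porter goes back to the loading dock with the lettuce.  [the loading dock: the cheese, the fox, the goose, the lettuce | the warehouse floor: the cabbage, the pigeon]
7. Porter goes to the warehouse floor with the fox.  [the loading dock: the cheese, the goose, the lettuce | the warehouse floor: the cabbage, the fox, the pigeon]
8. Porter goes back to the loading dock alone.  [the loading dock: the cheese, the goose, the lettuce | the warehouse floor: the cabbage, the fox, the pigeon]
9. Porter goes to the warehouse floor with the goose.  [the loading dock: the cheese, the lettuce | the warehouse floor: the cabbage, the fox, the goose, the pigeon]
10. Porter goes back to the loading dock alone.  [the loading dock: the cheese, the lettuce | the warehouse floor: the cabbage, the fox, the goose, the pigeon]
11. Porter goes to the warehouse floor with the cheese.  [the loading dock: the lettuce | the warehouse floor: the cabbage, the cheese, the fox, the goose, the pigeon]
12. Porter goes back to the loading dock alone.  [the loading dock: the lettuce | the warehouse floor: the cabbage, the cheese, the fox, the goose, the pigeon]
13. Porter goes to the warehouse floor with the lettuce.  [the loading dock: — | the warehouse floor: the cabbage, the cheese, the fox, the goose, the lettuce, the pigeon]

13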